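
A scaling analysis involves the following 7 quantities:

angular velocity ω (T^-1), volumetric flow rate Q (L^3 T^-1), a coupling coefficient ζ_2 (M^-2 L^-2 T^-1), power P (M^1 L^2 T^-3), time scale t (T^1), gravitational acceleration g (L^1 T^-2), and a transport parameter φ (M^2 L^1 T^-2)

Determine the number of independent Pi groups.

4

There are 7 variables and 3 base dimensions (M, L, T).
The dimension matrix has rank 3.
Independent dimensionless groups: 7 − 3 = 4.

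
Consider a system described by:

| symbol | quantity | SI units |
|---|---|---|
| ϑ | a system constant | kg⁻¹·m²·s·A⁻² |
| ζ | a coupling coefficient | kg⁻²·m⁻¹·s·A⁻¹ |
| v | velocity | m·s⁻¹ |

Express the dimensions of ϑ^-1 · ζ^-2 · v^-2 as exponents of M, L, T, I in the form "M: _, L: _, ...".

Collect each base-dimension exponent across the product:
  M: −(-1) − 2·(-2) − 2·(0) = 5
  L: −(2) − 2·(-1) − 2·(1) = -2
  T: −(1) − 2·(1) − 2·(-1) = -1
  I: −(-2) − 2·(-1) − 2·(0) = 4
So the dimensions are [M⁵ L⁻² T⁻¹ I⁴].

M: 5, L: -2, T: -1, I: 4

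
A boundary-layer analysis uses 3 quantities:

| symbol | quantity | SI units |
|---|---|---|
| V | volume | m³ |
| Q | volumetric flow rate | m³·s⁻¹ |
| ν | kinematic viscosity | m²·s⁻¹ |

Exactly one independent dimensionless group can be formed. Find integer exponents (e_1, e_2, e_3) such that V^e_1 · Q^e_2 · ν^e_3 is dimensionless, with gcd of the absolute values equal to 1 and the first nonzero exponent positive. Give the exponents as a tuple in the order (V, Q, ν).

L: e_1·(3) + e_2·(3) + e_3·(2) = 0
T: e_1·(0) + e_2·(-1) + e_3·(-1) = 0
Solving this homogeneous linear system for the smallest-integer solution (first nonzero entry positive) gives (1, -3, 3).

(1, -3, 3)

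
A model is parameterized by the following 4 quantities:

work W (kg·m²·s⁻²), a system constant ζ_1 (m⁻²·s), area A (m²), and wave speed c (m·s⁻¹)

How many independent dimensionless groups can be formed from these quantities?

There are 4 variables and 3 base dimensions (M, L, T).
The dimension matrix has rank 3.
Independent dimensionless groups: 4 − 3 = 1.

1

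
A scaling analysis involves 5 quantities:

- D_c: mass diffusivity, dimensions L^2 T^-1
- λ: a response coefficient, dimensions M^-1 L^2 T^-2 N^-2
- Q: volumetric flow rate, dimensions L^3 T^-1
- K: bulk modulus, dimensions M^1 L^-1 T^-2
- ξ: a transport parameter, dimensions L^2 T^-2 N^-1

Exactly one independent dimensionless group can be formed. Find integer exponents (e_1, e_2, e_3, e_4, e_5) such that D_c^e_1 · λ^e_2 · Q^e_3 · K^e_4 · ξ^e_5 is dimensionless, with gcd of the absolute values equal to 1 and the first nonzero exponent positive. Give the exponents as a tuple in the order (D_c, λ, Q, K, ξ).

M: e_1·(0) + e_2·(-1) + e_3·(0) + e_4·(1) + e_5·(0) = 0
L: e_1·(2) + e_2·(2) + e_3·(3) + e_4·(-1) + e_5·(2) = 0
T: e_1·(-1) + e_2·(-2) + e_3·(-1) + e_4·(-2) + e_5·(-2) = 0
N: e_1·(0) + e_2·(-2) + e_3·(0) + e_4·(0) + e_5·(-1) = 0
Solving this homogeneous linear system for the smallest-integer solution (first nonzero entry positive) gives (3, -1, -3, -1, 2).

(3, -1, -3, -1, 2)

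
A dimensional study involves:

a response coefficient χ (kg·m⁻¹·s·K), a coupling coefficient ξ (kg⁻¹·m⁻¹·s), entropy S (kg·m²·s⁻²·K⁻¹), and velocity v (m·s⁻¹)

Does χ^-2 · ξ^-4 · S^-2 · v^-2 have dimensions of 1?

yes

Sum the exponent of each base dimension across the product:
  M: −2·[χ]_M − 4·[ξ]_M − 2·[S]_M − 2·[v]_M = −2·(1) − 4·(-1) − 2·(1) − 2·(0) = 0
  L: −2·[χ]_L − 4·[ξ]_L − 2·[S]_L − 2·[v]_L = −2·(-1) − 4·(-1) − 2·(2) − 2·(1) = 0
  T: −2·[χ]_T − 4·[ξ]_T − 2·[S]_T − 2·[v]_T = −2·(1) − 4·(1) − 2·(-2) − 2·(-1) = 0
  Θ: −2·[χ]_Θ − 4·[ξ]_Θ − 2·[S]_Θ − 2·[v]_Θ = −2·(1) − 4·(0) − 2·(-1) − 2·(0) = 0
All base exponents vanish — dimensionless.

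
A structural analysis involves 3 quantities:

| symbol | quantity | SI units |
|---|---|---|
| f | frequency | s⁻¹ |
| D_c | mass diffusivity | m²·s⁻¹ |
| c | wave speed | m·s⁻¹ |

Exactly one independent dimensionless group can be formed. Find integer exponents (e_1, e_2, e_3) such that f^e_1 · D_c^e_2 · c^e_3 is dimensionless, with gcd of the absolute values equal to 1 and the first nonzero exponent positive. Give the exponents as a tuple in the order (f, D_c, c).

(1, 1, -2)

L: e_1·(0) + e_2·(2) + e_3·(1) = 0
T: e_1·(-1) + e_2·(-1) + e_3·(-1) = 0
Solving this homogeneous linear system for the smallest-integer solution (first nonzero entry positive) gives (1, 1, -2).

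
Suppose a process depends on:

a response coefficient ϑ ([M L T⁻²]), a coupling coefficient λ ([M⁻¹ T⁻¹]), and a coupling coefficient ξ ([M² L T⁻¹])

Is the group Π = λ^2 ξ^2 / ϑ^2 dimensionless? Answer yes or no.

yes

Sum the exponent of each base dimension across the product:
  M: −2·[ϑ]_M + 2·[λ]_M + 2·[ξ]_M = −2·(1) + 2·(-1) + 2·(2) = 0
  L: −2·[ϑ]_L + 2·[λ]_L + 2·[ξ]_L = −2·(1) + 2·(0) + 2·(1) = 0
  T: −2·[ϑ]_T + 2·[λ]_T + 2·[ξ]_T = −2·(-2) + 2·(-1) + 2·(-1) = 0
All base exponents vanish — dimensionless.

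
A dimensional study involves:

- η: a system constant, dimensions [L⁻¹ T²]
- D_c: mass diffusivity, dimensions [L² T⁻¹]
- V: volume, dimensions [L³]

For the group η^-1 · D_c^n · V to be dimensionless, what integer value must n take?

Balance the L exponent: (2)·n from D_c, plus −(-1) + (3) = 4 from the rest, must sum to zero.
2n + 4 = 0, so n = -2.

-2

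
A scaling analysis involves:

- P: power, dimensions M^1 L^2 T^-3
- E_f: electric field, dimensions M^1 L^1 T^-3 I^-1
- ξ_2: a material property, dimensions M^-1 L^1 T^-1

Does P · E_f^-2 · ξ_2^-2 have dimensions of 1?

Sum the exponent of each base dimension across the product:
  M: [P]_M − 2·[E_f]_M − 2·[ξ_2]_M = (1) − 2·(1) − 2·(-1) = 1
  L: [P]_L − 2·[E_f]_L − 2·[ξ_2]_L = (2) − 2·(1) − 2·(1) = -2
  T: [P]_T − 2·[E_f]_T − 2·[ξ_2]_T = (-3) − 2·(-3) − 2·(-1) = 5
  I: [P]_I − 2·[E_f]_I − 2·[ξ_2]_I = (0) − 2·(-1) − 2·(0) = 2
Net dimensions [M L⁻² T⁵ I²] ≠ [1] — not dimensionless.

no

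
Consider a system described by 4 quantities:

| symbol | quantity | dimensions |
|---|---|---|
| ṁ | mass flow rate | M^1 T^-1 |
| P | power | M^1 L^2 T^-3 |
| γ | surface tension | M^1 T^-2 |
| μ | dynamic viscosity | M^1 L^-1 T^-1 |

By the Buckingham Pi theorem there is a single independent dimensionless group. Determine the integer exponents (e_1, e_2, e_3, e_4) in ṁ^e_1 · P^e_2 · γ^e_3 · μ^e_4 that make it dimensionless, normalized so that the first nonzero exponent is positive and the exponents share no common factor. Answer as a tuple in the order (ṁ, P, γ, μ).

(1, -1, 2, -2)

M: e_1·(1) + e_2·(1) + e_3·(1) + e_4·(1) = 0
L: e_1·(0) + e_2·(2) + e_3·(0) + e_4·(-1) = 0
T: e_1·(-1) + e_2·(-3) + e_3·(-2) + e_4·(-1) = 0
Solving this homogeneous linear system for the smallest-integer solution (first nonzero entry positive) gives (1, -1, 2, -2).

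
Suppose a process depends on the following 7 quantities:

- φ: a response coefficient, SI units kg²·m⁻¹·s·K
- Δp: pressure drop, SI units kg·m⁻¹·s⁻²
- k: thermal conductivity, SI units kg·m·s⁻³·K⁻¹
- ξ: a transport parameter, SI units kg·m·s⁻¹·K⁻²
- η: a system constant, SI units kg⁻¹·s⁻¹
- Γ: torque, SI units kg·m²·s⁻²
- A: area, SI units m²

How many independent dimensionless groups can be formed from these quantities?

3

There are 7 variables and 4 base dimensions (M, L, T, Θ).
The dimension matrix has rank 4.
Independent dimensionless groups: 7 − 4 = 3.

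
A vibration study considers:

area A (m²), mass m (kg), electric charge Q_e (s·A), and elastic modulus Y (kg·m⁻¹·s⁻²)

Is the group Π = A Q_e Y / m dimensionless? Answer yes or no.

no

Sum the exponent of each base dimension across the product:
  M: [A]_M − [m]_M + [Q_e]_M + [Y]_M = (0) − (1) + (0) + (1) = 0
  L: [A]_L − [m]_L + [Q_e]_L + [Y]_L = (2) − (0) + (0) + (-1) = 1
  T: [A]_T − [m]_T + [Q_e]_T + [Y]_T = (0) − (0) + (1) + (-2) = -1
  I: [A]_I − [m]_I + [Q_e]_I + [Y]_I = (0) − (0) + (1) + (0) = 1
Net dimensions [L T⁻¹ I] ≠ [1] — not dimensionless.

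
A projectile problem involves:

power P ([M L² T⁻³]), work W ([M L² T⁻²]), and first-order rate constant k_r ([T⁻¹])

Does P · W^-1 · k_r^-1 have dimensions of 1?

Sum the exponent of each base dimension across the product:
  M: [P]_M − [W]_M − [k_r]_M = (1) − (1) − (0) = 0
  L: [P]_L − [W]_L − [k_r]_L = (2) − (2) − (0) = 0
  T: [P]_T − [W]_T − [k_r]_T = (-3) − (-2) − (-1) = 0
All base exponents vanish — dimensionless.

yes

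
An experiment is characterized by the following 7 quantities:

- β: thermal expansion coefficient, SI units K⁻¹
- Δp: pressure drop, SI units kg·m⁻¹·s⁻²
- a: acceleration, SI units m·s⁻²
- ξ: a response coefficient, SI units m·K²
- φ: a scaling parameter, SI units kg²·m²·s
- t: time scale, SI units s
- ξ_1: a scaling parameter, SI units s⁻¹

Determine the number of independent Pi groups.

3

There are 7 variables and 4 base dimensions (M, L, T, Θ).
The dimension matrix has rank 4.
Independent dimensionless groups: 7 − 4 = 3.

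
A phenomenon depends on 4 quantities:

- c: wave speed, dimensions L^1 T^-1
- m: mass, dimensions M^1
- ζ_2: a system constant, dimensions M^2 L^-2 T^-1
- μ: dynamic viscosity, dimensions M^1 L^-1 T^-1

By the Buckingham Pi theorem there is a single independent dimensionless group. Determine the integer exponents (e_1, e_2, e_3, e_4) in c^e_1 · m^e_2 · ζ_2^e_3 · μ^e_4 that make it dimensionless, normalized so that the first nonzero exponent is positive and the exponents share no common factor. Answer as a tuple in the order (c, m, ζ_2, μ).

(1, -1, 2, -3)

M: e_1·(0) + e_2·(1) + e_3·(2) + e_4·(1) = 0
L: e_1·(1) + e_2·(0) + e_3·(-2) + e_4·(-1) = 0
T: e_1·(-1) + e_2·(0) + e_3·(-1) + e_4·(-1) = 0
Solving this homogeneous linear system for the smallest-integer solution (first nonzero entry positive) gives (1, -1, 2, -3).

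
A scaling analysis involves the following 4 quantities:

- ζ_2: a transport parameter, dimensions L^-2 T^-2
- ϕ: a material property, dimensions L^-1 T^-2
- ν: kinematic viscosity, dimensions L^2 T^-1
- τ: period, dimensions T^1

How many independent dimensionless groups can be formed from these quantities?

2

There are 4 variables and 2 base dimensions (L, T).
The dimension matrix has rank 2.
Independent dimensionless groups: 4 − 2 = 2.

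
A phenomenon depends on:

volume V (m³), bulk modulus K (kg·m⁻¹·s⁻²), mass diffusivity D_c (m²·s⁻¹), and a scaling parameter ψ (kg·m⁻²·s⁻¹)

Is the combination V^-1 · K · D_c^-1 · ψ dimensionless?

Sum the exponent of each base dimension across the product:
  M: −[V]_M + [K]_M − [D_c]_M + [ψ]_M = −(0) + (1) − (0) + (1) = 2
  L: −[V]_L + [K]_L − [D_c]_L + [ψ]_L = −(3) + (-1) − (2) + (-2) = -8
  T: −[V]_T + [K]_T − [D_c]_T + [ψ]_T = −(0) + (-2) − (-1) + (-1) = -2
Net dimensions [M² L⁻⁸ T⁻²] ≠ [1] — not dimensionless.

no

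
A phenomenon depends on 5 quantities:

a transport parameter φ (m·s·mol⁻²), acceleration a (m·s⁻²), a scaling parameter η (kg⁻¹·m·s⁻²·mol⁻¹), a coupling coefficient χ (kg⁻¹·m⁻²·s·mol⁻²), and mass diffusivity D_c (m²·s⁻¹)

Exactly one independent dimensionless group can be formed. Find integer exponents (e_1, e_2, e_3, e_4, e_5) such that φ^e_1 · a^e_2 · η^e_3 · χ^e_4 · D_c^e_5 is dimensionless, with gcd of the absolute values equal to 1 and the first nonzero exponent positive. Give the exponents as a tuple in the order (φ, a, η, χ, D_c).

M: e_1·(0) + e_2·(0) + e_3·(-1) + e_4·(-1) + e_5·(0) = 0
L: e_1·(1) + e_2·(1) + e_3·(1) + e_4·(-2) + e_5·(2) = 0
T: e_1·(1) + e_2·(-2) + e_3·(-2) + e_4·(1) + e_5·(-1) = 0
N: e_1·(-2) + e_2·(0) + e_3·(-1) + e_4·(-2) + e_5·(0) = 0
Solving this homogeneous linear system for the smallest-integer solution (first nonzero entry positive) gives (1, -1, 2, -2, -3).

(1, -1, 2, -2, -3)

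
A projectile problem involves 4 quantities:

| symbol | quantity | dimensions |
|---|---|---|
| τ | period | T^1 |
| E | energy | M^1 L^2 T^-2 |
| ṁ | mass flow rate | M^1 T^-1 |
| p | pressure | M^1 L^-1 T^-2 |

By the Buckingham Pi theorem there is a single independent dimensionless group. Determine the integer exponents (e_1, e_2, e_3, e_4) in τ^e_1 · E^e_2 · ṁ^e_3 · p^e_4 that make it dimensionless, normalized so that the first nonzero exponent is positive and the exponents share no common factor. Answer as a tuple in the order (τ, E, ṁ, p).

(3, 1, -3, 2)

M: e_1·(0) + e_2·(1) + e_3·(1) + e_4·(1) = 0
L: e_1·(0) + e_2·(2) + e_3·(0) + e_4·(-1) = 0
T: e_1·(1) + e_2·(-2) + e_3·(-1) + e_4·(-2) = 0
Solving this homogeneous linear system for the smallest-integer solution (first nonzero entry positive) gives (3, 1, -3, 2).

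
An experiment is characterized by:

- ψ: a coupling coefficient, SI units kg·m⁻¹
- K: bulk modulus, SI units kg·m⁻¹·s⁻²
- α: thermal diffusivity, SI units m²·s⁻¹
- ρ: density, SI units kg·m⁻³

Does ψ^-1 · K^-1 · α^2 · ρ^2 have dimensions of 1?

yes

Sum the exponent of each base dimension across the product:
  M: −[ψ]_M − [K]_M + 2·[α]_M + 2·[ρ]_M = −(1) − (1) + 2·(0) + 2·(1) = 0
  L: −[ψ]_L − [K]_L + 2·[α]_L + 2·[ρ]_L = −(-1) − (-1) + 2·(2) + 2·(-3) = 0
  T: −[ψ]_T − [K]_T + 2·[α]_T + 2·[ρ]_T = −(0) − (-2) + 2·(-1) + 2·(0) = 0
All base exponents vanish — dimensionless.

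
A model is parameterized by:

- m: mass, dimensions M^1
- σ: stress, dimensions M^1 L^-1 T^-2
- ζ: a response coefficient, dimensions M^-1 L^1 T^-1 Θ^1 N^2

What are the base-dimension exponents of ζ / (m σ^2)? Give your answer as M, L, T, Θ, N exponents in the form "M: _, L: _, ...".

Collect each base-dimension exponent across the product:
  M: −(1) − 2·(1) + (-1) = -4
  L: −(0) − 2·(-1) + (1) = 3
  T: −(0) − 2·(-2) + (-1) = 3
  Θ: −(0) − 2·(0) + (1) = 1
  N: −(0) − 2·(0) + (2) = 2
So the dimensions are [M⁻⁴ L³ T³ Θ N²].

M: -4, L: 3, T: 3, Θ: 1, N: 2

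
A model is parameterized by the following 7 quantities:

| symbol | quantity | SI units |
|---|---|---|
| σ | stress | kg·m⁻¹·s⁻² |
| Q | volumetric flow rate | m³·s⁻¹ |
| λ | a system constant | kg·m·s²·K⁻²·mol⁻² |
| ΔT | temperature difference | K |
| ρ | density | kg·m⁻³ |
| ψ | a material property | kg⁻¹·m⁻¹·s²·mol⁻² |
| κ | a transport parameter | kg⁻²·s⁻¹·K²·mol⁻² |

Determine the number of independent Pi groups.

There are 7 variables and 5 base dimensions (M, L, T, Θ, N).
The dimension matrix has rank 5.
Independent dimensionless groups: 7 − 5 = 2.

2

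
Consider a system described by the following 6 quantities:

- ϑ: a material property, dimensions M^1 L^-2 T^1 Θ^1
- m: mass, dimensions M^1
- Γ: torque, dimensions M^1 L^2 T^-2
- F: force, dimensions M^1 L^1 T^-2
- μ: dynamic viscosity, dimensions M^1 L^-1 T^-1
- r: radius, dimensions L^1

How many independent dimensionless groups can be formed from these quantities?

There are 6 variables and 4 base dimensions (M, L, T, Θ).
The dimension matrix has rank 4.
Independent dimensionless groups: 6 − 4 = 2.

2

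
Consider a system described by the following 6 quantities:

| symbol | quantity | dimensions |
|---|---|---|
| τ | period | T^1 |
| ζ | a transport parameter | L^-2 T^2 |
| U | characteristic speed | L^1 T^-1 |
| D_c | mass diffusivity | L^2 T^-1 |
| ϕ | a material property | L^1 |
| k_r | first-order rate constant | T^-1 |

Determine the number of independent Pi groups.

There are 6 variables and 2 base dimensions (L, T).
The dimension matrix has rank 2.
Independent dimensionless groups: 6 − 2 = 4.

4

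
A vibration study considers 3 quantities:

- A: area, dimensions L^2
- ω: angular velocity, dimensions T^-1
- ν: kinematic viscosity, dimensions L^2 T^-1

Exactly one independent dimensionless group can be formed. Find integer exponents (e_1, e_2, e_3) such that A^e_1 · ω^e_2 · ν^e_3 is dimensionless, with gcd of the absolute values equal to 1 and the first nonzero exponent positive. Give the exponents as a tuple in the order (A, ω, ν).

L: e_1·(2) + e_2·(0) + e_3·(2) = 0
T: e_1·(0) + e_2·(-1) + e_3·(-1) = 0
Solving this homogeneous linear system for the smallest-integer solution (first nonzero entry positive) gives (1, 1, -1).

(1, 1, -1)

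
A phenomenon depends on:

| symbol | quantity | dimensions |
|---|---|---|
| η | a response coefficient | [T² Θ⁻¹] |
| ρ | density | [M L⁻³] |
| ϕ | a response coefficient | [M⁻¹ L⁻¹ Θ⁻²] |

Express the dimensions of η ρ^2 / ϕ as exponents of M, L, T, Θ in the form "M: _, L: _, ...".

Collect each base-dimension exponent across the product:
  M: (0) + 2·(1) − (-1) = 3
  L: (0) + 2·(-3) − (-1) = -5
  T: (2) + 2·(0) − (0) = 2
  Θ: (-1) + 2·(0) − (-2) = 1
So the dimensions are [M³ L⁻⁵ T² Θ].

M: 3, L: -5, T: 2, Θ: 1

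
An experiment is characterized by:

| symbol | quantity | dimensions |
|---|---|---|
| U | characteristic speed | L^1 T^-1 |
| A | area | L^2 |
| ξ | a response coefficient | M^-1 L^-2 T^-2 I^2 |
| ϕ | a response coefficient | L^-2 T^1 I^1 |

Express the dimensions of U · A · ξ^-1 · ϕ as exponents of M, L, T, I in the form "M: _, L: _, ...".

M: 1, L: 3, T: 2, I: -1

Collect each base-dimension exponent across the product:
  M: (0) + (0) − (-1) + (0) = 1
  L: (1) + (2) − (-2) + (-2) = 3
  T: (-1) + (0) − (-2) + (1) = 2
  I: (0) + (0) − (2) + (1) = -1
So the dimensions are [M L³ T² I⁻¹].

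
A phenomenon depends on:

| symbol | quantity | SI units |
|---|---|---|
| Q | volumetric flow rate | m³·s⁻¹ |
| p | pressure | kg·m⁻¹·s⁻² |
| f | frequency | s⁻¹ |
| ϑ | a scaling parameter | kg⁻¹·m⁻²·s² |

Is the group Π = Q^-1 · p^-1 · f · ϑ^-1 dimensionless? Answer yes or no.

yes

Sum the exponent of each base dimension across the product:
  M: −[Q]_M − [p]_M + [f]_M − [ϑ]_M = −(0) − (1) + (0) − (-1) = 0
  L: −[Q]_L − [p]_L + [f]_L − [ϑ]_L = −(3) − (-1) + (0) − (-2) = 0
  T: −[Q]_T − [p]_T + [f]_T − [ϑ]_T = −(-1) − (-2) + (-1) − (2) = 0
All base exponents vanish — dimensionless.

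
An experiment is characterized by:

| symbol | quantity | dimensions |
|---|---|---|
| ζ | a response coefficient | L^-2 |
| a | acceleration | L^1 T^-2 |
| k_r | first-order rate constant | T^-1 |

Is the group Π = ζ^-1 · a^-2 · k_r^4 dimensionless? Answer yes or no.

yes

Sum the exponent of each base dimension across the product:
  L: −[ζ]_L − 2·[a]_L + 4·[k_r]_L = −(-2) − 2·(1) + 4·(0) = 0
  T: −[ζ]_T − 2·[a]_T + 4·[k_r]_T = −(0) − 2·(-2) + 4·(-1) = 0
All base exponents vanish — dimensionless.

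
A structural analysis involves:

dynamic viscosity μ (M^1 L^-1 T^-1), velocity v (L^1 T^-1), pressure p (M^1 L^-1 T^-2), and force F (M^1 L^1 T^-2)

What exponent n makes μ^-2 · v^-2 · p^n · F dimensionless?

Balance the M exponent: (1)·n from p, plus −2·(1) − 2·(0) + (1) = -1 from the rest, must sum to zero.
n − 1 = 0, so n = 1.

1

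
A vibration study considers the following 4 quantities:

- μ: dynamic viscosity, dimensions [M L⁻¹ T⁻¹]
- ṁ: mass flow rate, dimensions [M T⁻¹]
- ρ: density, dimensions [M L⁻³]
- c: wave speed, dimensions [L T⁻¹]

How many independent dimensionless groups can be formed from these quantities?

There are 4 variables and 3 base dimensions (M, L, T).
The dimension matrix has rank 3.
Independent dimensionless groups: 4 − 3 = 1.

1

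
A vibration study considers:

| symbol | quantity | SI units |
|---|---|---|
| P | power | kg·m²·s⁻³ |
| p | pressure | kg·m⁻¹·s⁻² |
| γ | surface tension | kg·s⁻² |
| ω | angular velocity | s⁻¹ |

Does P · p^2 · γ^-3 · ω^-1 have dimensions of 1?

Sum the exponent of each base dimension across the product:
  M: [P]_M + 2·[p]_M − 3·[γ]_M − [ω]_M = (1) + 2·(1) − 3·(1) − (0) = 0
  L: [P]_L + 2·[p]_L − 3·[γ]_L − [ω]_L = (2) + 2·(-1) − 3·(0) − (0) = 0
  T: [P]_T + 2·[p]_T − 3·[γ]_T − [ω]_T = (-3) + 2·(-2) − 3·(-2) − (-1) = 0
All base exponents vanish — dimensionless.

yes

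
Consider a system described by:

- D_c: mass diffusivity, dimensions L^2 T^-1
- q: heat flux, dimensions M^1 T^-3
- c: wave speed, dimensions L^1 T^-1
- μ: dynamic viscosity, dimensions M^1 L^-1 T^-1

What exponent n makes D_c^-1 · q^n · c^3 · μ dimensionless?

Balance the M exponent: (1)·n from q, plus −(0) + 3·(0) + (1) = 1 from the rest, must sum to zero.
n + 1 = 0, so n = -1.

-1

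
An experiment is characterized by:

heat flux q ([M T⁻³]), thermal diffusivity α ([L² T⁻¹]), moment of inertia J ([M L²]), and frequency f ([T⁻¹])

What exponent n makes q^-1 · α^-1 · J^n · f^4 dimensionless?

Balance the M exponent: (1)·n from J, plus −(1) − (0) + 4·(0) = -1 from the rest, must sum to zero.
n − 1 = 0, so n = 1.

1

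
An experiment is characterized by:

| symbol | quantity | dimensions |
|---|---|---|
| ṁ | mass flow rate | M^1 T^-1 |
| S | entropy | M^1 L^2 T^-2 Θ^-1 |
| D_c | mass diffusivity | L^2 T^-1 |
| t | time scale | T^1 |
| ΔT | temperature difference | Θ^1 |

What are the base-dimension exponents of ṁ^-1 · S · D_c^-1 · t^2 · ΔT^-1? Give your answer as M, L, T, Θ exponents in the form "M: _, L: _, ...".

Collect each base-dimension exponent across the product:
  M: −(1) + (1) − (0) + 2·(0) − (0) = 0
  L: −(0) + (2) − (2) + 2·(0) − (0) = 0
  T: −(-1) + (-2) − (-1) + 2·(1) − (0) = 2
  Θ: −(0) + (-1) − (0) + 2·(0) − (1) = -2
So the dimensions are [T² Θ⁻²].

M: 0, L: 0, T: 2, Θ: -2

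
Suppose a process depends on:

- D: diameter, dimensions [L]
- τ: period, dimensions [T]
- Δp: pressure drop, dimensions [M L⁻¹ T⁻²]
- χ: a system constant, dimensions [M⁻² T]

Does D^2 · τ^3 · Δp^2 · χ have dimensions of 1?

yes

Sum the exponent of each base dimension across the product:
  M: 2·[D]_M + 3·[τ]_M + 2·[Δp]_M + [χ]_M = 2·(0) + 3·(0) + 2·(1) + (-2) = 0
  L: 2·[D]_L + 3·[τ]_L + 2·[Δp]_L + [χ]_L = 2·(1) + 3·(0) + 2·(-1) + (0) = 0
  T: 2·[D]_T + 3·[τ]_T + 2·[Δp]_T + [χ]_T = 2·(0) + 3·(1) + 2·(-2) + (1) = 0
All base exponents vanish — dimensionless.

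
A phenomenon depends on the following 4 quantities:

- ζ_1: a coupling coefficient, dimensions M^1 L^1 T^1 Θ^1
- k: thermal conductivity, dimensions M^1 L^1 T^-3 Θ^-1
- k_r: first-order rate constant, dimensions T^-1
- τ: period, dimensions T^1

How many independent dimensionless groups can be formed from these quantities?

There are 4 variables and 4 base dimensions (M, L, T, Θ).
The dimension matrix has rank 3 (less than 4: the dimension vectors are linearly dependent).
Independent dimensionless groups: 4 − 3 = 1.

1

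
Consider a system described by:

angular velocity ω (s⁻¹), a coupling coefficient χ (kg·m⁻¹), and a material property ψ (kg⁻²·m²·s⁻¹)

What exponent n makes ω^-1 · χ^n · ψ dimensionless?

Balance the M exponent: (1)·n from χ, plus −(0) + (-2) = -2 from the rest, must sum to zero.
n − 2 = 0, so n = 2.

2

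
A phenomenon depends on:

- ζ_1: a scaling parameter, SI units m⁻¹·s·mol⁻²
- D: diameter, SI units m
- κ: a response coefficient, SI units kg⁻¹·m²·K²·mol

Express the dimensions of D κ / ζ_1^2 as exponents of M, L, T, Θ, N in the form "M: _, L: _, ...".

M: -1, L: 5, T: -2, Θ: 2, N: 5

Collect each base-dimension exponent across the product:
  M: −2·(0) + (0) + (-1) = -1
  L: −2·(-1) + (1) + (2) = 5
  T: −2·(1) + (0) + (0) = -2
  Θ: −2·(0) + (0) + (2) = 2
  N: −2·(-2) + (0) + (1) = 5
So the dimensions are [M⁻¹ L⁵ T⁻² Θ² N⁵].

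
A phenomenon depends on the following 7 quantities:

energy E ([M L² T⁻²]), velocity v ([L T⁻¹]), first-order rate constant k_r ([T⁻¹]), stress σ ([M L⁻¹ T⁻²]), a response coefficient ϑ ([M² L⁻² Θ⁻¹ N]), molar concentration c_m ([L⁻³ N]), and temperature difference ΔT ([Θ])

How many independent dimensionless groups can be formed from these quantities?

2

There are 7 variables and 5 base dimensions (M, L, T, Θ, N).
The dimension matrix has rank 5.
Independent dimensionless groups: 7 − 5 = 2.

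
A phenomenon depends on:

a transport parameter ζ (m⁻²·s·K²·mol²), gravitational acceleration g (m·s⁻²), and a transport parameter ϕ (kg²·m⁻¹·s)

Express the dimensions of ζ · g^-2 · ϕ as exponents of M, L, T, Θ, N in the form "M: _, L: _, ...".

M: 2, L: -5, T: 6, Θ: 2, N: 2

Collect each base-dimension exponent across the product:
  M: (0) − 2·(0) + (2) = 2
  L: (-2) − 2·(1) + (-1) = -5
  T: (1) − 2·(-2) + (1) = 6
  Θ: (2) − 2·(0) + (0) = 2
  N: (2) − 2·(0) + (0) = 2
So the dimensions are [M² L⁻⁵ T⁶ Θ² N²].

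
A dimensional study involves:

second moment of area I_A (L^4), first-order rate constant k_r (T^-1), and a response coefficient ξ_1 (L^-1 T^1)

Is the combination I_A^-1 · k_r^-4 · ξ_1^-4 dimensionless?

yes

Sum the exponent of each base dimension across the product:
  L: −[I_A]_L − 4·[k_r]_L − 4·[ξ_1]_L = −(4) − 4·(0) − 4·(-1) = 0
  T: −[I_A]_T − 4·[k_r]_T − 4·[ξ_1]_T = −(0) − 4·(-1) − 4·(1) = 0
All base exponents vanish — dimensionless.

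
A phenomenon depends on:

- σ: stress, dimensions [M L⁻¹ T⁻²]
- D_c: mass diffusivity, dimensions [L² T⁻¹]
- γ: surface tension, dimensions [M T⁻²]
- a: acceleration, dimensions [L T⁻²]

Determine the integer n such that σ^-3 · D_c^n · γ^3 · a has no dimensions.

Balance the L exponent: (2)·n from D_c, plus −3·(-1) + 3·(0) + (1) = 4 from the rest, must sum to zero.
2n + 4 = 0, so n = -2.

-2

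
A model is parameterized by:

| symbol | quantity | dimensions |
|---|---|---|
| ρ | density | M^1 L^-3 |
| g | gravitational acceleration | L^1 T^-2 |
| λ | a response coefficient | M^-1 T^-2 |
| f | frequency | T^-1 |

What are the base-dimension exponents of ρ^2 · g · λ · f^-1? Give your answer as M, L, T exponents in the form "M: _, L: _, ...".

Collect each base-dimension exponent across the product:
  M: 2·(1) + (0) + (-1) − (0) = 1
  L: 2·(-3) + (1) + (0) − (0) = -5
  T: 2·(0) + (-2) + (-2) − (-1) = -3
So the dimensions are [M L⁻⁵ T⁻³].

M: 1, L: -5, T: -3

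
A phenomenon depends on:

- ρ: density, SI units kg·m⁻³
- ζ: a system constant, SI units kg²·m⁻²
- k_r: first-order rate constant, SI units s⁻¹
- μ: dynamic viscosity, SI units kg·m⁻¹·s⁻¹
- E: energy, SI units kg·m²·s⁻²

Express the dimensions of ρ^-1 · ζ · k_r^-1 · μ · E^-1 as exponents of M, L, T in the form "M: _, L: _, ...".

M: 1, L: -2, T: 2

Collect each base-dimension exponent across the product:
  M: −(1) + (2) − (0) + (1) − (1) = 1
  L: −(-3) + (-2) − (0) + (-1) − (2) = -2
  T: −(0) + (0) − (-1) + (-1) − (-2) = 2
So the dimensions are [M L⁻² T²].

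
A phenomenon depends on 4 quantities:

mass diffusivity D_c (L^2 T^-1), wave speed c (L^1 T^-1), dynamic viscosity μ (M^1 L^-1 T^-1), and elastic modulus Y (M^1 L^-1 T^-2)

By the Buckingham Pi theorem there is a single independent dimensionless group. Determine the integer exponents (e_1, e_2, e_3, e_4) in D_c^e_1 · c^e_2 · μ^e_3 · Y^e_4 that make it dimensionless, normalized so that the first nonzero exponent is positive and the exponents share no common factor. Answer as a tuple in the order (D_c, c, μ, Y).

(1, -2, -1, 1)

M: e_1·(0) + e_2·(0) + e_3·(1) + e_4·(1) = 0
L: e_1·(2) + e_2·(1) + e_3·(-1) + e_4·(-1) = 0
T: e_1·(-1) + e_2·(-1) + e_3·(-1) + e_4·(-2) = 0
Solving this homogeneous linear system for the smallest-integer solution (first nonzero entry positive) gives (1, -2, -1, 1).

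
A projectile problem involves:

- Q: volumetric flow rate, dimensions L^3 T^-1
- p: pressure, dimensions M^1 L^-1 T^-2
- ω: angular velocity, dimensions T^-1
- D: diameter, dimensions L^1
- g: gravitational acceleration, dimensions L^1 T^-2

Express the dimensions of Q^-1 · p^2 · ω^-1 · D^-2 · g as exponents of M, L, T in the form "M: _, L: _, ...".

M: 2, L: -6, T: -4

Collect each base-dimension exponent across the product:
  M: −(0) + 2·(1) − (0) − 2·(0) + (0) = 2
  L: −(3) + 2·(-1) − (0) − 2·(1) + (1) = -6
  T: −(-1) + 2·(-2) − (-1) − 2·(0) + (-2) = -4
So the dimensions are [M² L⁻⁶ T⁻⁴].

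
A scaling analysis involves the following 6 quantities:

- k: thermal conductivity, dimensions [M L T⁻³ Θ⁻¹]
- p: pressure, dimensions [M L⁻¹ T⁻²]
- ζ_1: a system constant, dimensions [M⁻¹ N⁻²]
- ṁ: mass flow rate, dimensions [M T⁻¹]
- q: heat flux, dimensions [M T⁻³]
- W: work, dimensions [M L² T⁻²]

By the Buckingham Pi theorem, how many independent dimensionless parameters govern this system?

1

There are 6 variables and 5 base dimensions (M, L, T, Θ, N).
The dimension matrix has rank 5.
Independent dimensionless groups: 6 − 5 = 1.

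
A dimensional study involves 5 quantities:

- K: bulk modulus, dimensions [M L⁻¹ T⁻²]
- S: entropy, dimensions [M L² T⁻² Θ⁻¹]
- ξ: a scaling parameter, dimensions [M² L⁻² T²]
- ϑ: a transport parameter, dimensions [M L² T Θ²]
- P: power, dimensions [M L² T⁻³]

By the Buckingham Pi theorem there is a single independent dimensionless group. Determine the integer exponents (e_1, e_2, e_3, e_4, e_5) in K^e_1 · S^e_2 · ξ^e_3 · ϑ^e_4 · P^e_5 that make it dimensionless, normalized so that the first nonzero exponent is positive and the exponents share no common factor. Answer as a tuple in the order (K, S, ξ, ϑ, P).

M: e_1·(1) + e_2·(1) + e_3·(2) + e_4·(1) + e_5·(1) = 0
L: e_1·(-1) + e_2·(2) + e_3·(-2) + e_4·(2) + e_5·(2) = 0
T: e_1·(-2) + e_2·(-2) + e_3·(2) + e_4·(1) + e_5·(-3) = 0
Θ: e_1·(0) + e_2·(-1) + e_3·(0) + e_4·(2) + e_5·(0) = 0
Solving this homogeneous linear system for the smallest-integer solution (first nonzero entry positive) gives (2, 2, -1, 1, -3).

(2, 2, -1, 1, -3)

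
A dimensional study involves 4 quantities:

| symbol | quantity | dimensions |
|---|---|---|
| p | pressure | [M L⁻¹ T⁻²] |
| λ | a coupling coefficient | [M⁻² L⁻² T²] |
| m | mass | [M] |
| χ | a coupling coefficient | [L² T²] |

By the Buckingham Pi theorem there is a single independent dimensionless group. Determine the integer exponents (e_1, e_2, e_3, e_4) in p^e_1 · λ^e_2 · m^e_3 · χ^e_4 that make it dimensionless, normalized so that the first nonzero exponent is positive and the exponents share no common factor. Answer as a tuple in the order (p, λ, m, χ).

M: e_1·(1) + e_2·(-2) + e_3·(1) + e_4·(0) = 0
L: e_1·(-1) + e_2·(-2) + e_3·(0) + e_4·(2) = 0
T: e_1·(-2) + e_2·(2) + e_3·(0) + e_4·(2) = 0
Solving this homogeneous linear system for the smallest-integer solution (first nonzero entry positive) gives (4, 1, -2, 3).

(4, 1, -2, 3)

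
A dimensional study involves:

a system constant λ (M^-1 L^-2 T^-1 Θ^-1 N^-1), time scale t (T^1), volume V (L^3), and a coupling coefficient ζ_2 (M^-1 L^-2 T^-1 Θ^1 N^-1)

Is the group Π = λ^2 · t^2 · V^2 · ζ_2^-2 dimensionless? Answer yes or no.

no

Sum the exponent of each base dimension across the product:
  M: 2·[λ]_M + 2·[t]_M + 2·[V]_M − 2·[ζ_2]_M = 2·(-1) + 2·(0) + 2·(0) − 2·(-1) = 0
  L: 2·[λ]_L + 2·[t]_L + 2·[V]_L − 2·[ζ_2]_L = 2·(-2) + 2·(0) + 2·(3) − 2·(-2) = 6
  T: 2·[λ]_T + 2·[t]_T + 2·[V]_T − 2·[ζ_2]_T = 2·(-1) + 2·(1) + 2·(0) − 2·(-1) = 2
  Θ: 2·[λ]_Θ + 2·[t]_Θ + 2·[V]_Θ − 2·[ζ_2]_Θ = 2·(-1) + 2·(0) + 2·(0) − 2·(1) = -4
  N: 2·[λ]_N + 2·[t]_N + 2·[V]_N − 2·[ζ_2]_N = 2·(-1) + 2·(0) + 2·(0) − 2·(-1) = 0
Net dimensions [L⁶ T² Θ⁻⁴] ≠ [1] — not dimensionless.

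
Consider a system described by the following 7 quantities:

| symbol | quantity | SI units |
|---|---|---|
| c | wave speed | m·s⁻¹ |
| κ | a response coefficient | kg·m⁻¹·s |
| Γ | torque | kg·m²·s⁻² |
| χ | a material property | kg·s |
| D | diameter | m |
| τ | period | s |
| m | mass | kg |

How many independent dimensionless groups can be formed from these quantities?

4

There are 7 variables and 3 base dimensions (M, L, T).
The dimension matrix has rank 3.
Independent dimensionless groups: 7 − 3 = 4.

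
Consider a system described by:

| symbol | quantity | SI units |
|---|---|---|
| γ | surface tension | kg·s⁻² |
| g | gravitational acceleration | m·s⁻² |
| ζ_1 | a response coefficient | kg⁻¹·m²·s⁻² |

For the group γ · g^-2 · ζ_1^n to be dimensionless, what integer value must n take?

Balance the M exponent: (-1)·n from ζ_1, plus (1) − 2·(0) = 1 from the rest, must sum to zero.
−n + 1 = 0, so n = 1.

1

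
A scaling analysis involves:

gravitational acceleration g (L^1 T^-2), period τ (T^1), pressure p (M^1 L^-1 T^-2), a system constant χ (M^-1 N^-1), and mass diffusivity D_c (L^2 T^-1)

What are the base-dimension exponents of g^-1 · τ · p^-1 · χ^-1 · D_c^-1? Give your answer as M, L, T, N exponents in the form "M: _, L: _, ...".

M: 0, L: -2, T: 6, N: 1

Collect each base-dimension exponent across the product:
  M: −(0) + (0) − (1) − (-1) − (0) = 0
  L: −(1) + (0) − (-1) − (0) − (2) = -2
  T: −(-2) + (1) − (-2) − (0) − (-1) = 6
  N: −(0) + (0) − (0) − (-1) − (0) = 1
So the dimensions are [L⁻² T⁶ N].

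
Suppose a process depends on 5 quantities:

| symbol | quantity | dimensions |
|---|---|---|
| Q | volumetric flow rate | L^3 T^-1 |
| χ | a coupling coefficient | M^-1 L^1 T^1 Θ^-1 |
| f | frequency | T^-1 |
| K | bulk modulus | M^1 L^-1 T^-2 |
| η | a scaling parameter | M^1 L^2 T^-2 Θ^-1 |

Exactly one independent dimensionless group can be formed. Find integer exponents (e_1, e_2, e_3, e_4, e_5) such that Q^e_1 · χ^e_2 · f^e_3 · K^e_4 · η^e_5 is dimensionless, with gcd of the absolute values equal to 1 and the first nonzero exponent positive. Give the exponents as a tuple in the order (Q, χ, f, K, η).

M: e_1·(0) + e_2·(-1) + e_3·(0) + e_4·(1) + e_5·(1) = 0
L: e_1·(3) + e_2·(1) + e_3·(0) + e_4·(-1) + e_5·(2) = 0
T: e_1·(-1) + e_2·(1) + e_3·(-1) + e_4·(-2) + e_5·(-2) = 0
Θ: e_1·(0) + e_2·(-1) + e_3·(0) + e_4·(0) + e_5·(-1) = 0
Solving this homogeneous linear system for the smallest-integer solution (first nonzero entry positive) gives (1, 1, -2, 2, -1).

(1, 1, -2, 2, -1)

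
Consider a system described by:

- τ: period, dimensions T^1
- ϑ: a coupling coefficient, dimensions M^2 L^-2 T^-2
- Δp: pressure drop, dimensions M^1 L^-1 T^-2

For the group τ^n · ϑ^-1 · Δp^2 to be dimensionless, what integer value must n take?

Balance the T exponent: (1)·n from τ, plus −(-2) + 2·(-2) = -2 from the rest, must sum to zero.
n − 2 = 0, so n = 2.

2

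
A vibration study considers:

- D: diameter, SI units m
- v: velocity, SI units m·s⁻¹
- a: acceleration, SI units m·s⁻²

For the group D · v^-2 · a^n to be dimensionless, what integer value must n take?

Balance the L exponent: (1)·n from a, plus (1) − 2·(1) = -1 from the rest, must sum to zero.
n − 1 = 0, so n = 1.

1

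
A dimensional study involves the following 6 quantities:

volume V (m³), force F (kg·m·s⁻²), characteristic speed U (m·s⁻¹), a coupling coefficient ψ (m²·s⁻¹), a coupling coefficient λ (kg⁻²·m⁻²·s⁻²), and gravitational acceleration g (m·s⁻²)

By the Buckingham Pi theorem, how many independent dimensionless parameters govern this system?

3

There are 6 variables and 3 base dimensions (M, L, T).
The dimension matrix has rank 3.
Independent dimensionless groups: 6 − 3 = 3.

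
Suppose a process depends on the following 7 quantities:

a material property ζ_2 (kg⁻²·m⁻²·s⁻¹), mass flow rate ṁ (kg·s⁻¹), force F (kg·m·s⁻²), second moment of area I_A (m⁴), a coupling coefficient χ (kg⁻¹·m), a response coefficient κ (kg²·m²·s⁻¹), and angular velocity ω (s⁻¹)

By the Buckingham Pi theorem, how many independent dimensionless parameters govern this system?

4

There are 7 variables and 3 base dimensions (M, L, T).
The dimension matrix has rank 3.
Independent dimensionless groups: 7 − 3 = 4.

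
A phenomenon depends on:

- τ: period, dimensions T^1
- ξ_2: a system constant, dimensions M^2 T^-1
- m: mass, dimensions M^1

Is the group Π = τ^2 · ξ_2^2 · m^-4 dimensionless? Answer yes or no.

Sum the exponent of each base dimension across the product:
  M: 2·[τ]_M + 2·[ξ_2]_M − 4·[m]_M = 2·(0) + 2·(2) − 4·(1) = 0
  L: 2·[τ]_L + 2·[ξ_2]_L − 4·[m]_L = 2·(0) + 2·(0) − 4·(0) = 0
  T: 2·[τ]_T + 2·[ξ_2]_T − 4·[m]_T = 2·(1) + 2·(-1) − 4·(0) = 0
All base exponents vanish — dimensionless.

yes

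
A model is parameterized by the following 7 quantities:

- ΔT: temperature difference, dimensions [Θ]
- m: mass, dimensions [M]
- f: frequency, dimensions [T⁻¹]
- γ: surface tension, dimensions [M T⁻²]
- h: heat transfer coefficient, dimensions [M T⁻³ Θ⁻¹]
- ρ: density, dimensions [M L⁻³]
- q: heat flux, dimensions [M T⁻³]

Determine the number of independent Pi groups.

There are 7 variables and 4 base dimensions (M, L, T, Θ).
The dimension matrix has rank 4.
Independent dimensionless groups: 7 − 4 = 3.

3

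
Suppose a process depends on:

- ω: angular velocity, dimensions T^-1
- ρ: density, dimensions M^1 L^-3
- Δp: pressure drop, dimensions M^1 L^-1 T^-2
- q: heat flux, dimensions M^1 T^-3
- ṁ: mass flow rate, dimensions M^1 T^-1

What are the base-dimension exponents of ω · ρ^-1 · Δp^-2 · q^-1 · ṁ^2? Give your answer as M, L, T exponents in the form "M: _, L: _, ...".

Collect each base-dimension exponent across the product:
  M: (0) − (1) − 2·(1) − (1) + 2·(1) = -2
  L: (0) − (-3) − 2·(-1) − (0) + 2·(0) = 5
  T: (-1) − (0) − 2·(-2) − (-3) + 2·(-1) = 4
So the dimensions are [M⁻² L⁵ T⁴].

M: -2, L: 5, T: 4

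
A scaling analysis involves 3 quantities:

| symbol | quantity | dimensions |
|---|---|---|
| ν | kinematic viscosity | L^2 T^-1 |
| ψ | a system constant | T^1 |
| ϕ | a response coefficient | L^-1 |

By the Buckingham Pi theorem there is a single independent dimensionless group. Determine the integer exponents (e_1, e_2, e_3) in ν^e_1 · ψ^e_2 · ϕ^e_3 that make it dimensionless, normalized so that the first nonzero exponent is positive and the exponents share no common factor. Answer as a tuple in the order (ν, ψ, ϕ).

(1, 1, 2)

L: e_1·(2) + e_2·(0) + e_3·(-1) = 0
T: e_1·(-1) + e_2·(1) + e_3·(0) = 0
Solving this homogeneous linear system for the smallest-integer solution (first nonzero entry positive) gives (1, 1, 2).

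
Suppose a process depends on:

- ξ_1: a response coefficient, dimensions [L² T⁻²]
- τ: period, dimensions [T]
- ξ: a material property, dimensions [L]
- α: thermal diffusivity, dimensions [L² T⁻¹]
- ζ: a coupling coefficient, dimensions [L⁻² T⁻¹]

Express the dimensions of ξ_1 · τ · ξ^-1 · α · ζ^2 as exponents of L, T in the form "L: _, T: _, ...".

L: -1, T: -4

Collect each base-dimension exponent across the product:
  L: (2) + (0) − (1) + (2) + 2·(-2) = -1
  T: (-2) + (1) − (0) + (-1) + 2·(-1) = -4
So the dimensions are [L⁻¹ T⁻⁴].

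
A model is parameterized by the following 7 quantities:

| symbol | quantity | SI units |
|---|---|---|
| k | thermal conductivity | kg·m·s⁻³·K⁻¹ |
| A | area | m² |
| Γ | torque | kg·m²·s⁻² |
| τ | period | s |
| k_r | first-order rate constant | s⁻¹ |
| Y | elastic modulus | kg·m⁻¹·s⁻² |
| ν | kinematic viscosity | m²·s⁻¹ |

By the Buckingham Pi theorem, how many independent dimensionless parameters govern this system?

3

There are 7 variables and 4 base dimensions (M, L, T, Θ).
The dimension matrix has rank 4.
Independent dimensionless groups: 7 − 4 = 3.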